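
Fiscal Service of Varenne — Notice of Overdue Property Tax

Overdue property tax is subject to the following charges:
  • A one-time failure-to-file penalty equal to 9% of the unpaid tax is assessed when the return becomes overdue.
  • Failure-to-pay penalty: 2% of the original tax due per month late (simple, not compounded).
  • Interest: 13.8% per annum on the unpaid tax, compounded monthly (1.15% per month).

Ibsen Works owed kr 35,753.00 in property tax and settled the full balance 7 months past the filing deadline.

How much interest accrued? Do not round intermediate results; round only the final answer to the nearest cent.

Interest: kr 35,753.00 × ((1 + 0.0115)^7 − 1) = kr 35,753.00 × 0.0833311… = kr 2,979.3367…

kr 2,979.34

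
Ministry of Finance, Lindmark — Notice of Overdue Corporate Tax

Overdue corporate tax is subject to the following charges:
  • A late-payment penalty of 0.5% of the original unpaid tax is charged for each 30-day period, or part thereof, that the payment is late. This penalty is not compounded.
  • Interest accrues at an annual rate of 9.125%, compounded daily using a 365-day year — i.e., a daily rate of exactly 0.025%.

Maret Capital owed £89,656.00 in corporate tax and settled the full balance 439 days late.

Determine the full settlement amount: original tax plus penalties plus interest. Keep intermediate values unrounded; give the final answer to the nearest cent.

£106,778.84

Penalty periods: ⌈439/30⌉ = 15; penalty = 15 × 0.5% × £89,656.00 = £6,724.20
Interest: £89,656.00 × ((1 + 0.00025)^439 − 1) = £89,656.00 × 0.11598373… = £10,398.6372…
Total = £89,656.00 + £6,724.2000 + £10,398.6372… = £106,778.84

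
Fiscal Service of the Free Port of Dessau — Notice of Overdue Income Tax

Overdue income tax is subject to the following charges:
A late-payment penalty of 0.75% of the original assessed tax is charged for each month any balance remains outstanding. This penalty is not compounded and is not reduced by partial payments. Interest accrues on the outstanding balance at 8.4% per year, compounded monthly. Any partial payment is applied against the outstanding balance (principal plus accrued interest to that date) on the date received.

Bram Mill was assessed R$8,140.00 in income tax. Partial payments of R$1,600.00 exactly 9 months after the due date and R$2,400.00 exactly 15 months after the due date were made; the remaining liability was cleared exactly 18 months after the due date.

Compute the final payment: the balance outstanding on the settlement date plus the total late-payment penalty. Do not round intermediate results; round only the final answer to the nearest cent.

R$6,173.48

Monthly rate = 8.4% ÷ 12 = 0.7%
Balance at month 9: R$8,140.0000 × (1 + 0.007)^9 = R$8,667.4160…
After R$1,600.00 payment: R$8,667.4160… − R$1,600.00 = R$7,067.4160…
Balance at month 15: R$7,067.4160… × (1 + 0.007)^6 = R$7,369.4907…
After R$2,400.00 payment: R$7,369.4907… − R$2,400.00 = R$4,969.4907…
Balance at month 18: R$4,969.4907… × (1 + 0.007)^3 = R$5,074.5823…
Penalty: 18 × 0.75% × R$8,140.00 = R$1,098.90
Final settlement = outstanding balance + penalty = R$5,074.5823… + R$1,098.90 = R$6,173.48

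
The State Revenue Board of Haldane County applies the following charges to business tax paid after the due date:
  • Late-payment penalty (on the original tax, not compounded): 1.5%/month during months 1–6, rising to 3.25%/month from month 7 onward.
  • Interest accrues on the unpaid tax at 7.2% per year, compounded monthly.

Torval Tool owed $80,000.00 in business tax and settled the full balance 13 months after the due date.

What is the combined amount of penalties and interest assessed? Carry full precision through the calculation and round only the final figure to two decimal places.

$31,869.66

Penalty, months 1–6: 6 × 1.5% × $80,000.00 = $7,200.00
Penalty, months 7–13: 7 × 3.25% × $80,000.00 = $18,200.00
Interest (7.2%/yr ÷ 12 = 0.6%/month): $80,000.00 × ((1 + 0.006)^13 − 1) = $6,469.6570…
Penalties + interest = $25,400.0000 + $6,469.6570… = $31,869.66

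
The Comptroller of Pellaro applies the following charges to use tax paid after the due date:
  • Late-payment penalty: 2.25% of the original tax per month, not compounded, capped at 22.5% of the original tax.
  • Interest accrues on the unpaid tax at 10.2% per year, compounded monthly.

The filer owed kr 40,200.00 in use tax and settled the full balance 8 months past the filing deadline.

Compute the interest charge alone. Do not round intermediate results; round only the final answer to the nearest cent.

Interest (10.2%/yr ÷ 12 = 0.85%/month): kr 40,200.00 × ((1 + 0.0085)^8 − 1) = kr 2,816.3219…

kr 2,816.32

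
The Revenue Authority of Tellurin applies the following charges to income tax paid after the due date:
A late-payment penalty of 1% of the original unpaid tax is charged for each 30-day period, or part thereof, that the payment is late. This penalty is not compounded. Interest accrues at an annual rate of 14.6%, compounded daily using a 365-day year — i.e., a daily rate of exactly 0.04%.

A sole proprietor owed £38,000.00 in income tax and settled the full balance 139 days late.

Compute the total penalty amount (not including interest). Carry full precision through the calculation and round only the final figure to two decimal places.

Penalty periods: ⌈139/30⌉ = 5; penalty = 5 × 1% × £38,000.00 = £1,900.00

£1,900.00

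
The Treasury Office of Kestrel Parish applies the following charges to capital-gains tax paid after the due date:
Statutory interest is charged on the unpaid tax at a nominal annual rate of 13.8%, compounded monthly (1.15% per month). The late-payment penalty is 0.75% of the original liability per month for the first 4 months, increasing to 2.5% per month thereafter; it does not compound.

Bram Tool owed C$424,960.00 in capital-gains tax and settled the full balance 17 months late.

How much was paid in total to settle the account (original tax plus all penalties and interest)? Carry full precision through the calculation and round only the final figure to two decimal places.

Penalty, months 1–4: 4 × 0.75% × C$424,960.00 = C$12,748.80
Penalty, months 5–17: 13 × 2.5% × C$424,960.00 = C$138,112.00
Interest: C$424,960.00 × ((1 + 0.0115)^17 − 1) = C$424,960.00 × 0.2145631… = C$91,180.7329…
Total = C$424,960.00 + C$150,860.8000 + C$91,180.7329… = C$667,001.53

C$667,001.53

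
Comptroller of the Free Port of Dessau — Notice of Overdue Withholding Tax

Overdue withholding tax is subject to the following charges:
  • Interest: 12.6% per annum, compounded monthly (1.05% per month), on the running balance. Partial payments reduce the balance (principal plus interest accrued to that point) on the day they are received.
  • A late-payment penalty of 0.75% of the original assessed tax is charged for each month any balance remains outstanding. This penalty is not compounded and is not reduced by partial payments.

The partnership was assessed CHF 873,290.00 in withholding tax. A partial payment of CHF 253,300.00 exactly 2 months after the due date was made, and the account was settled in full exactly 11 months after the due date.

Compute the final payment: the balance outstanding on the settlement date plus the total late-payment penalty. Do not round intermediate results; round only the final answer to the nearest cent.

Balance at month 2: CHF 873,290.0000 × (1 + 0.0105)^2 = CHF 891,725.3702…
After CHF 253,300.00 payment: CHF 891,725.3702… − CHF 253,300.00 = CHF 638,425.3702…
Balance at month 11: CHF 638,425.3702… × (1 + 0.0105)^9 = CHF 701,353.5469…
Penalty: 11 × 0.75% × CHF 873,290.00 = CHF 72,046.43…
Final settlement = outstanding balance + penalty = CHF 701,353.5469… + CHF 72,046.43… = CHF 773,399.97

CHF 773,399.97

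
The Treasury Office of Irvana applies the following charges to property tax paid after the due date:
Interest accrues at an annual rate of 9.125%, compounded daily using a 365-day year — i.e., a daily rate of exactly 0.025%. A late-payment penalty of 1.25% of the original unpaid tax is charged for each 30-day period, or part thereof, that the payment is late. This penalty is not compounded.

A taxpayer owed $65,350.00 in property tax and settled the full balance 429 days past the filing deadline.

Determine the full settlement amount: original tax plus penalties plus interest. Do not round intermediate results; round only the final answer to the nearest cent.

Penalty periods: ⌈429/30⌉ = 15; penalty = 15 × 1.25% × $65,350.00 = $12,253.13…
Interest: $65,350.00 × ((1 + 0.00025)^429 − 1) = $65,350.00 × 0.11319760… = $7,397.4633…
Total = $65,350.00 + $12,253.1250 + $7,397.4633… = $85,000.59

$85,000.59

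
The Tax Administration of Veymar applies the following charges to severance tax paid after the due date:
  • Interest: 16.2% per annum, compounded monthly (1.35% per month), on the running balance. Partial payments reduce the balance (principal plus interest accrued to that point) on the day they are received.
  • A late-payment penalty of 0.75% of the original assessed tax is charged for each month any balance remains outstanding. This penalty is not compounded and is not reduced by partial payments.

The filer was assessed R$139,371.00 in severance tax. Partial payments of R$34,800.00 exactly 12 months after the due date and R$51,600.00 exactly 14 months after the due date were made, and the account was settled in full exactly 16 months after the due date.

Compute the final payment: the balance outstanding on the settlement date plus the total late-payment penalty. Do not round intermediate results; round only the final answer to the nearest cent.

R$99,728.23

Balance at month 12: R$139,371.0000 × (1 + 0.0135)^12 = R$163,703.3069…
After R$34,800.00 payment: R$163,703.3069… − R$34,800.00 = R$128,903.3069…
Balance at month 14: R$128,903.3069… × (1 + 0.0135)^2 = R$132,407.1888…
After R$51,600.00 payment: R$132,407.1888… − R$51,600.00 = R$80,807.1888…
Balance at month 16: R$80,807.1888… × (1 + 0.0135)^2 = R$83,003.7100…
Penalty: 16 × 0.75% × R$139,371.00 = R$16,724.52
Final settlement = outstanding balance + penalty = R$83,003.7100… + R$16,724.52 = R$99,728.23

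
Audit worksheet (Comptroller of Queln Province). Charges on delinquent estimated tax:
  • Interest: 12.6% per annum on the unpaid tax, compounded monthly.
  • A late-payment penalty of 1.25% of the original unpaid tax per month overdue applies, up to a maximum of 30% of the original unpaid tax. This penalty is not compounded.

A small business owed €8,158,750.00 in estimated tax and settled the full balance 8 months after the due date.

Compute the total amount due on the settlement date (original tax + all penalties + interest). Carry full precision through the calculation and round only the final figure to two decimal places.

€9,685,681.97

Penalty: 8 × 1.25% × €8,158,750.00 = €815,875.00 (below the 30% cap of €2,447,625.00)
Interest (12.6%/yr ÷ 12 = 1.05%/month): €8,158,750.00 × ((1 + 0.0105)^8 − 1) = €711,056.9691…
Total = €8,158,750.00 + €815,875.0000 + €711,056.9691… = €9,685,681.97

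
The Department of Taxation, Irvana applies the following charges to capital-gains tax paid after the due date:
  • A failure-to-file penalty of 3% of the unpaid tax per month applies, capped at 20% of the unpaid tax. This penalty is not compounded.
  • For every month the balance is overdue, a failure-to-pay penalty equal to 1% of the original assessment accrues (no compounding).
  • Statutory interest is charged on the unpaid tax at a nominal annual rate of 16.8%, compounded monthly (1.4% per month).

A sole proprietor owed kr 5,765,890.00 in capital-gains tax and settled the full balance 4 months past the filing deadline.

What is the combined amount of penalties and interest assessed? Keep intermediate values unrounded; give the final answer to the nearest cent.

kr 1,252,276.43

Failure-to-file: 4 × 3% × kr 5,765,890.00 = kr 691,906.80 (under the 20% cap)
Failure-to-pay penalty: 4 × 1% × kr 5,765,890.00 = kr 230,635.60
Interest: kr 5,765,890.00 × ((1 + 0.014)^4 − 1) = kr 5,765,890.00 × 0.0571870… = kr 329,734.0346…
Penalties + interest = kr 922,542.4000 + kr 329,734.0346… = kr 1,252,276.43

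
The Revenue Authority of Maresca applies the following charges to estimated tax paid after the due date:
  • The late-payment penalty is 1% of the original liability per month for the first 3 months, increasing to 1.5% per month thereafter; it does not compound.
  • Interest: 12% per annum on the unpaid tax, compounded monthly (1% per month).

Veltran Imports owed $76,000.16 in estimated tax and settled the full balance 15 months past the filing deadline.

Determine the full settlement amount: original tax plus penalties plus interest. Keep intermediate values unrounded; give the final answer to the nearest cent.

$104,193.86

Penalty, months 1–3: 3 × 1% × $76,000.16 = $2,280.00…
Penalty, months 4–15: 12 × 1.5% × $76,000.16 = $13,680.03…
Interest: $76,000.16 × ((1 + 0.01)^15 − 1) = $76,000.16 × 0.1609690… = $12,233.6664…
Total = $76,000.16 + $15,960.0336 + $12,233.6664… = $104,193.86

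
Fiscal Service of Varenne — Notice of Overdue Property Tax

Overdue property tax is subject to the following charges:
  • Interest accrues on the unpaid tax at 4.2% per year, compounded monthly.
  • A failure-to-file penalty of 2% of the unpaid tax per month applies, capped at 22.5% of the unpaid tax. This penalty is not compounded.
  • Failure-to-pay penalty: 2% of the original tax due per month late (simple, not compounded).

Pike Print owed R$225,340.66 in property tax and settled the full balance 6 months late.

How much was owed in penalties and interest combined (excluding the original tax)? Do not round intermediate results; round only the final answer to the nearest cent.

Failure-to-file: 6 × 2% × R$225,340.66 = R$27,040.88… (under the 22.5% cap)
Failure-to-pay penalty = 2% × R$225,340.66 × 6 mo = R$27,040.88…
Interest (4.2%/yr ÷ 12 = 0.35%/month): R$225,340.66 × ((1 + 0.0035)^6 − 1) = R$4,773.7539…
Penalties + interest = R$54,081.7584 + R$4,773.7539… = R$58,855.51

R$58,855.51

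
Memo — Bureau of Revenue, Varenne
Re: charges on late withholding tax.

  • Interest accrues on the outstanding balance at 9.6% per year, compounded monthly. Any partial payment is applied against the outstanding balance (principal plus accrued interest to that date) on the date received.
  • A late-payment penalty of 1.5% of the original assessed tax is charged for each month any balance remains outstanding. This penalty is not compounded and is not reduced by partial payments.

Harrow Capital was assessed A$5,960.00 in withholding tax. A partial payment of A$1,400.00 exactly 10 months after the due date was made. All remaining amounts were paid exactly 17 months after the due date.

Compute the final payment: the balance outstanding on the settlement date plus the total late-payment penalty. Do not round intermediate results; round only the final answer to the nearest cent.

Monthly rate = 9.6% ÷ 12 = 0.8%
Balance at month 10: A$5,960.0000 × (1 + 0.008)^10 = A$6,454.3362…
After A$1,400.00 payment: A$6,454.3362… − A$1,400.00 = A$5,054.3362…
Balance at month 17: A$5,054.3362… × (1 + 0.008)^7 = A$5,344.2633…
Penalty: 17 × 1.5% × A$5,960.00 = A$1,519.80
Final settlement = outstanding balance + penalty = A$5,344.2633… + A$1,519.80 = A$6,864.06

A$6,864.06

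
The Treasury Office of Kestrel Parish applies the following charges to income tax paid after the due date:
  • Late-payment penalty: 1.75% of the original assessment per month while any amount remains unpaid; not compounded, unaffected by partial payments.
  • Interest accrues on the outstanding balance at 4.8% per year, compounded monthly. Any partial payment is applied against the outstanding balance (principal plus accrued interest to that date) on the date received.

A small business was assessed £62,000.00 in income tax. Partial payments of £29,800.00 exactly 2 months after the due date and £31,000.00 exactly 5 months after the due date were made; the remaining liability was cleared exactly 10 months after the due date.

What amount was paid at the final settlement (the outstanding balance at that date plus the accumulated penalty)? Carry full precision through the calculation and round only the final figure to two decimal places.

£12,983.08

Monthly rate = 4.8% ÷ 12 = 0.4%
Balance at month 2: £62,000.0000 × (1 + 0.004)^2 = £62,496.9920
After £29,800.00 payment: £62,496.9920 − £29,800.00 = £32,696.9920
Balance at month 5: £32,696.9920 × (1 + 0.004)^3 = £33,090.9275…
After £31,000.00 payment: £33,090.9275… − £31,000.00 = £2,090.9275…
Balance at month 10: £2,090.9275… × (1 + 0.004)^5 = £2,133.0819…
Penalty: 10 × 1.75% × £62,000.00 = £10,850.00
Final settlement = outstanding balance + penalty = £2,133.0819… + £10,850.00 = £12,983.08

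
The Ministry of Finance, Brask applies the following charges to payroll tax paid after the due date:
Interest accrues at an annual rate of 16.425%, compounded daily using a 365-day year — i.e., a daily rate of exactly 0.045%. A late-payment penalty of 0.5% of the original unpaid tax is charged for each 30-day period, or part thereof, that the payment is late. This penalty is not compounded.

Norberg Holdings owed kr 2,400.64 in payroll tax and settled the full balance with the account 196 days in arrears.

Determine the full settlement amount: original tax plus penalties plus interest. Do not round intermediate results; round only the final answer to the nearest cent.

Penalty periods: ⌈196/30⌉ = 7; penalty = 7 × 0.5% × kr 2,400.64 = kr 84.02…
Interest: kr 2,400.64 × ((1 + 0.00045)^196 − 1) = kr 2,400.64 × 0.09218487… = kr 221.3027…
Total = kr 2,400.64 + kr 84.0224 + kr 221.3027… = kr 2,705.97

kr 2,705.97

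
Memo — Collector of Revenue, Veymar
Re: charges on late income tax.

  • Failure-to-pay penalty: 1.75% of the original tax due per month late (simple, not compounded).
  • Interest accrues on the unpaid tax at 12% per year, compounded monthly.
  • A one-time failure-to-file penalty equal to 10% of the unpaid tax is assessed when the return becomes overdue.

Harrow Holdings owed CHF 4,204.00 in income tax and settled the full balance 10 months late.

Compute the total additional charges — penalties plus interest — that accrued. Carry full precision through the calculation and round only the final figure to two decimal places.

CHF 1,595.93

Failure-to-file penalty: 10% × CHF 4,204.00 = CHF 420.40
Failure-to-pay penalty = 1.75% × CHF 4,204.00 × 10 mo = CHF 735.70
Interest (12%/yr ÷ 12 = 1%/month): CHF 4,204.00 × ((1 + 0.01)^10 − 1) = CHF 439.8314…
Penalties + interest = CHF 1,156.1000 + CHF 439.8314… = CHF 1,595.93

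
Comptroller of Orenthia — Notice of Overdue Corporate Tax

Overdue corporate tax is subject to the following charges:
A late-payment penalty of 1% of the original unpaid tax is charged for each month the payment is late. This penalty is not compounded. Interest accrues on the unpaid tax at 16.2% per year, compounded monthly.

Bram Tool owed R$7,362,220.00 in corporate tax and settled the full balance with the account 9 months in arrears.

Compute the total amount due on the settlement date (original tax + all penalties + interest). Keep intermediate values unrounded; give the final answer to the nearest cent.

R$8,969,185.85

Late-payment penalty = 1% × R$7,362,220.00 × 9 mo = R$662,599.80
Interest (16.2%/yr ÷ 12 = 1.35%/month): R$7,362,220.00 × ((1 + 0.0135)^9 − 1) = R$944,366.0478…
Total = R$7,362,220.00 + R$662,599.8000 + R$944,366.0478… = R$8,969,185.85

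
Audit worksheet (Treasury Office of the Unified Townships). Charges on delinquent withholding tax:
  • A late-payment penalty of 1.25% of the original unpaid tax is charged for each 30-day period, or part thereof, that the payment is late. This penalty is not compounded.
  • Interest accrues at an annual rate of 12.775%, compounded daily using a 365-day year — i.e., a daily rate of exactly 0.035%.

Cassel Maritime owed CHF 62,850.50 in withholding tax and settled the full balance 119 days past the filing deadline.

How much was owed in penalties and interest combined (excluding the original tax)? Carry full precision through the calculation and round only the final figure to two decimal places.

Penalty periods: ⌈119/30⌉ = 4; penalty = 4 × 1.25% × CHF 62,850.50 = CHF 3,142.53…
Interest: CHF 62,850.50 × ((1 + 0.00035)^119 − 1) = CHF 62,850.50 × 0.04252193… = CHF 2,672.5247…
Penalties + interest = CHF 3,142.5250 + CHF 2,672.5247… = CHF 5,815.05

CHF 5,815.05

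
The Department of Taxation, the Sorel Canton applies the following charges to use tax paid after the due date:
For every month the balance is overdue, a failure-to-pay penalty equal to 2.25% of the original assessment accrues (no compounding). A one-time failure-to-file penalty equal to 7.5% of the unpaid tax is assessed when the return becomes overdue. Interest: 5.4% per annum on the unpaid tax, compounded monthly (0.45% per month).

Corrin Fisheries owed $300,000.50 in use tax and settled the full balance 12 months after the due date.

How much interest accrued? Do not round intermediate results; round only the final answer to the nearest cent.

Interest: $300,000.50 × ((1 + 0.0045)^12 − 1) = $300,000.50 × 0.0553568… = $16,607.0533…

$16,607.05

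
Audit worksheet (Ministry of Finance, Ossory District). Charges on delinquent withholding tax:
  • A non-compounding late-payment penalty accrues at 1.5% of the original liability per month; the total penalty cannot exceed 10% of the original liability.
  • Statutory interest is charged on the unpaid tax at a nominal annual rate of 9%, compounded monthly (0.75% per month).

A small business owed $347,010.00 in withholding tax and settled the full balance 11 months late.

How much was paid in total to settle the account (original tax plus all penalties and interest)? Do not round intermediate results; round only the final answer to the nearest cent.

$411,437.41

Penalty (uncapped): 11 × 1.5% × $347,010.00 = $57,256.65; cap = 10% × $347,010.00 = $34,701.00 → penalty = $34,701.00
Interest: $347,010.00 × ((1 + 0.0075)^11 − 1) = $347,010.00 × 0.0856644… = $29,726.4085…
Total = $347,010.00 + $34,701.0000 + $29,726.4085… = $411,437.41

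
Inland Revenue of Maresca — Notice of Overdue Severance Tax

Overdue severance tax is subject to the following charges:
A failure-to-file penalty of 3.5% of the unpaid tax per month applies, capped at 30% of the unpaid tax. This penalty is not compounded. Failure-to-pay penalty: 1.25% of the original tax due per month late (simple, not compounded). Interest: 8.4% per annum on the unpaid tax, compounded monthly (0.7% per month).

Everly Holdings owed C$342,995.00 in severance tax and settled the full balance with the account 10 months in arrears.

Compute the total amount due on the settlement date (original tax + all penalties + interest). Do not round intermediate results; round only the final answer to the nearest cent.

Failure-to-file: 10 × 3.5% × C$342,995.00 = C$120,048.25, capped at 30% × C$342,995.00 = C$102,898.50
Failure-to-pay penalty: 10 × 1.25% × C$342,995.00 = C$42,874.38…
Interest: C$342,995.00 × ((1 + 0.007)^10 − 1) = C$342,995.00 × 0.0722467… = C$24,780.2461…
Total = C$342,995.00 + C$145,772.8750 + C$24,780.2461… = C$513,548.12

C$513,548.12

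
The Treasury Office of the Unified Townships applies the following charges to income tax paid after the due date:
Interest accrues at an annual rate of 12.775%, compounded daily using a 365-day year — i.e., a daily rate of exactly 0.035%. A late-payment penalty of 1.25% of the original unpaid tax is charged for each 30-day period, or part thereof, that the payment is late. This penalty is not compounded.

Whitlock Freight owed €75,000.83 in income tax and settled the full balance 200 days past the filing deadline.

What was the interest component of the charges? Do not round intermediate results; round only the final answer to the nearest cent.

Interest: €75,000.83 × ((1 + 0.00035)^200 − 1) = €75,000.83 × 0.07249505… = €5,437.1886…

€5,437.19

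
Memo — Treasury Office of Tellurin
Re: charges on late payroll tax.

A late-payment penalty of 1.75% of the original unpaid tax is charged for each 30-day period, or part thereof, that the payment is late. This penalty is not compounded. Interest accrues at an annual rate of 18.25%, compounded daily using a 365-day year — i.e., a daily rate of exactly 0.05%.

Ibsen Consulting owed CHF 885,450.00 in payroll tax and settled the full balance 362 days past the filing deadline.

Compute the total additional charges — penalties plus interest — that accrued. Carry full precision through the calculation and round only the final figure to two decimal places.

Penalty periods: ⌈362/30⌉ = 13; penalty = 13 × 1.75% × CHF 885,450.00 = CHF 201,439.88…
Interest: CHF 885,450.00 × ((1 + 0.0005)^362 − 1) = CHF 885,450.00 × 0.19836097… = CHF 175,638.7212…
Penalties + interest = CHF 201,439.8750 + CHF 175,638.7212… = CHF 377,078.60

CHF 377,078.60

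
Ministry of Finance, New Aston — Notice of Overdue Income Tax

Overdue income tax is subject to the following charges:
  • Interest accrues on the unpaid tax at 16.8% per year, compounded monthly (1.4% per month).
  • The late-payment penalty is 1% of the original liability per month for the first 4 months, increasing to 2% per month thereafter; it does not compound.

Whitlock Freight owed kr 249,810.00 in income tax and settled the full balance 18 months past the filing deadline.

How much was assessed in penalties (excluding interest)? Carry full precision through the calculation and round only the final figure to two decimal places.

Penalty, months 1–4: 4 × 1% × kr 249,810.00 = kr 9,992.40
Penalty, months 5–18: 14 × 2% × kr 249,810.00 = kr 69,946.80
Total penalty = kr 9,992.40 + kr 69,946.80 = kr 79,939.20

kr 79,939.20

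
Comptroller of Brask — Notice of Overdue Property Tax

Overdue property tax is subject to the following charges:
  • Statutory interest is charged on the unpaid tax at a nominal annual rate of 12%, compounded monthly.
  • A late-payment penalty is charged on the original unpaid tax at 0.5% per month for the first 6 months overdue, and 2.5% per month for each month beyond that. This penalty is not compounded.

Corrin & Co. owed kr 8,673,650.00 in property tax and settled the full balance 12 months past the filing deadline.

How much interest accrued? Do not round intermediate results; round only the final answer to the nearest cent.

kr 1,100,035.92

Interest (12%/yr ÷ 12 = 1%/month): kr 8,673,650.00 × ((1 + 0.01)^12 − 1) = kr 1,100,035.9226…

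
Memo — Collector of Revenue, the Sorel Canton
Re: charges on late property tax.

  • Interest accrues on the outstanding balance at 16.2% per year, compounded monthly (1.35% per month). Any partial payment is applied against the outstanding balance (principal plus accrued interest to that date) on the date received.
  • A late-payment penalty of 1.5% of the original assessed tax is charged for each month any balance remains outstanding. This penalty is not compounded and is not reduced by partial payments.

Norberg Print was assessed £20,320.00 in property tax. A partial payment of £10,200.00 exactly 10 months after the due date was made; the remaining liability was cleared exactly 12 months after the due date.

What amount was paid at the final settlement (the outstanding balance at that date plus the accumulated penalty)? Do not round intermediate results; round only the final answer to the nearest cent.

£17,047.94

Balance at month 10: £20,320.0000 × (1 + 0.0135)^10 = £23,235.9928…
After £10,200.00 payment: £23,235.9928… − £10,200.00 = £13,035.9928…
Balance at month 12: £13,035.9928… × (1 + 0.0135)^2 = £13,390.3405…
Penalty: 12 × 1.5% × £20,320.00 = £3,657.60
Final settlement = outstanding balance + penalty = £13,390.3405… + £3,657.60 = £17,047.94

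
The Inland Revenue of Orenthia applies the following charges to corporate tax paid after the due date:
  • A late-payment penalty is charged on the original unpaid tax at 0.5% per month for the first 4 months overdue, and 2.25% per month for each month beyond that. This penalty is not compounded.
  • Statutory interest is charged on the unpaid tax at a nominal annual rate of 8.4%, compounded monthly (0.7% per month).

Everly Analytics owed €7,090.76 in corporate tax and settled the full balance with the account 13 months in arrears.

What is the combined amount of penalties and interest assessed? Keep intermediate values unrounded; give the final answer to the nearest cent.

Penalty, months 1–4: 4 × 0.5% × €7,090.76 = €141.82…
Penalty, months 5–13: 9 × 2.25% × €7,090.76 = €1,435.88…
Interest: €7,090.76 × ((1 + 0.007)^13 − 1) = €7,090.76 × 0.0949218… = €673.0680…
Penalties + interest = €1,577.6941 + €673.0680… = €2,250.76

€2,250.76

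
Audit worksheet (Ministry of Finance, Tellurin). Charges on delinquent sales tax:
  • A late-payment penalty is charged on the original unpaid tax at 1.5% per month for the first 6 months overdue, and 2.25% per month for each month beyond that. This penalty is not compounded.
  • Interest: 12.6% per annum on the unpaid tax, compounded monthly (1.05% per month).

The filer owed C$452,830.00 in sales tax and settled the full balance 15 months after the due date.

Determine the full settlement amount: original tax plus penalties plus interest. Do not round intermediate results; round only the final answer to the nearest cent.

Penalty, months 1–6: 6 × 1.5% × C$452,830.00 = C$40,754.70
Penalty, months 7–15: 9 × 2.25% × C$452,830.00 = C$91,698.08…
Interest: C$452,830.00 × ((1 + 0.0105)^15 − 1) = C$452,830.00 × 0.1696200… = C$76,809.0025…
Total = C$452,830.00 + C$132,452.7750 + C$76,809.0025… = C$662,091.78

C$662,091.78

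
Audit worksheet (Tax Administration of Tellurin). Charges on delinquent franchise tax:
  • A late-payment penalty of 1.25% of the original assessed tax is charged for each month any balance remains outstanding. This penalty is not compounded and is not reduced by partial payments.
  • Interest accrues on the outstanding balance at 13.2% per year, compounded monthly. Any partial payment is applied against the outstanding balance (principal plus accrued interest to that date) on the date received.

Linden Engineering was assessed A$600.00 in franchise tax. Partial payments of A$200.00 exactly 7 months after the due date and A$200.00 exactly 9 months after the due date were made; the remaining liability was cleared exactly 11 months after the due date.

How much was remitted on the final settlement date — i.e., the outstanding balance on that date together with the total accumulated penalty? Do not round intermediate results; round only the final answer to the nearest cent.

Monthly rate = 13.2% ÷ 12 = 1.1%
Balance at month 7: A$600.0000 × (1 + 0.011)^7 = A$647.7529…
After A$200.00 payment: A$647.7529… − A$200.00 = A$447.7529…
Balance at month 9: A$447.7529… × (1 + 0.011)^2 = A$457.6576…
After A$200.00 payment: A$457.6576… − A$200.00 = A$257.6576…
Balance at month 11: A$257.6576… × (1 + 0.011)^2 = A$263.3572…
Penalty: 11 × 1.25% × A$600.00 = A$82.50
Final settlement = outstanding balance + penalty = A$263.3572… + A$82.50 = A$345.86

A$345.86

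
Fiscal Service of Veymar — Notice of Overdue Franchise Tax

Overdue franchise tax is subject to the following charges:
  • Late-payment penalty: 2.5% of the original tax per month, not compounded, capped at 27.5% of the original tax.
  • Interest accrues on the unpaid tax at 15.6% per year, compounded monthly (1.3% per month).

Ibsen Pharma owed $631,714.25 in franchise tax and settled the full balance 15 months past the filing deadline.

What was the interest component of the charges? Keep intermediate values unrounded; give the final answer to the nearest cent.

Interest: $631,714.25 × ((1 + 0.013)^15 − 1) = $631,714.25 × 0.2137848… = $135,050.8795…

$135,050.88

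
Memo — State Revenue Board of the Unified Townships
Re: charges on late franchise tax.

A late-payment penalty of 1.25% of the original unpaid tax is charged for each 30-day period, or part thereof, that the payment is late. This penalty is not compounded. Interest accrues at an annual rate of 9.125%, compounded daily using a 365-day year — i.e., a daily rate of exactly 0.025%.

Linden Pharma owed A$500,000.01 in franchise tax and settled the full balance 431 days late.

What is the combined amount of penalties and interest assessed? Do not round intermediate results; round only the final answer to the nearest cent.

A$150,627.14

Penalty periods: ⌈431/30⌉ = 15; penalty = 15 × 1.25% × A$500,000.01 = A$93,750.00…
Interest: A$500,000.01 × ((1 + 0.00025)^431 − 1) = A$500,000.01 × 0.11375427… = A$56,877.1360…
Penalties + interest = A$93,750.0019… + A$56,877.1360… = A$150,627.14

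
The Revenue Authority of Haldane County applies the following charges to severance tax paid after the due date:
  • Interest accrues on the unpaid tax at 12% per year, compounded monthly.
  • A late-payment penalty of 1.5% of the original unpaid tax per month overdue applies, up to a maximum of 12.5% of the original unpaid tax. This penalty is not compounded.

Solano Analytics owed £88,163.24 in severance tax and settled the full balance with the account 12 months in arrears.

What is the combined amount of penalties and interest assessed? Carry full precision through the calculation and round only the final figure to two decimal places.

£22,201.71

Penalty (uncapped): 12 × 1.5% × £88,163.24 = £15,869.38…; cap = 12.5% × £88,163.24 = £11,020.41… → penalty = £11,020.41…
Interest (12%/yr ÷ 12 = 1%/month): £88,163.24 × ((1 + 0.01)^12 − 1) = £11,181.3056…
Penalties + interest = £11,020.4050 + £11,181.3056… = £22,201.71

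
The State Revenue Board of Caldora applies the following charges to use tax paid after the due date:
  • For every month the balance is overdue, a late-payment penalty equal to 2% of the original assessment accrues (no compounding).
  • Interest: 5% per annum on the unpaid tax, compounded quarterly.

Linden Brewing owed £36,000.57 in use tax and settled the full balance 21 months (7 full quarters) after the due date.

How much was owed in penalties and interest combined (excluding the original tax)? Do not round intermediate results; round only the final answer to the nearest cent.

Late-payment penalty: 21 × 2% × £36,000.57 = £15,120.24…
Interest (5%/yr ÷ 4 = 1.25%/quarter): £36,000.57 × ((1 + 0.0125)^7 − 1) = £3,270.6687…
Penalties + interest = £15,120.2394 + £3,270.6687… = £18,390.91

£18,390.91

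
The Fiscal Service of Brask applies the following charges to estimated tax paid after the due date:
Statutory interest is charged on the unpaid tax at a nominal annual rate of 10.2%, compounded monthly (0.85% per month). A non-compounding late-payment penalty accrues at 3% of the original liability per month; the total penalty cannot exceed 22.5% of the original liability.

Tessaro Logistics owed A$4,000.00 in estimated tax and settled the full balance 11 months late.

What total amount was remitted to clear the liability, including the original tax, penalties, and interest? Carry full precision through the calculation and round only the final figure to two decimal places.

Penalty (uncapped): 11 × 3% × A$4,000.00 = A$1,320.00; cap = 22.5% × A$4,000.00 = A$900.00 → penalty = A$900.00
Interest: A$4,000.00 × ((1 + 0.0085)^11 − 1) = A$4,000.00 × 0.0975768… = A$390.3073…
Total = A$4,000.00 + A$900.0000 + A$390.3073… = A$5,290.31

A$5,290.31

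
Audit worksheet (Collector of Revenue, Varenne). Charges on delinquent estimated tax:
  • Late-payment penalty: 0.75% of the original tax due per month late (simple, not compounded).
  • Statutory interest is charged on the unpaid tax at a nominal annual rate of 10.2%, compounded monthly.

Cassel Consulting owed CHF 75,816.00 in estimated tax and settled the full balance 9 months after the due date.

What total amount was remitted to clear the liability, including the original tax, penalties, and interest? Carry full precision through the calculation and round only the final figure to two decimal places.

CHF 86,934.66

Late-payment penalty: 9 × 0.75% × CHF 75,816.00 = CHF 5,117.58
Interest (10.2%/yr ÷ 12 = 0.85%/month): CHF 75,816.00 × ((1 + 0.0085)^9 − 1) = CHF 6,001.0828…
Total = CHF 75,816.00 + CHF 5,117.5800 + CHF 6,001.0828… = CHF 86,934.66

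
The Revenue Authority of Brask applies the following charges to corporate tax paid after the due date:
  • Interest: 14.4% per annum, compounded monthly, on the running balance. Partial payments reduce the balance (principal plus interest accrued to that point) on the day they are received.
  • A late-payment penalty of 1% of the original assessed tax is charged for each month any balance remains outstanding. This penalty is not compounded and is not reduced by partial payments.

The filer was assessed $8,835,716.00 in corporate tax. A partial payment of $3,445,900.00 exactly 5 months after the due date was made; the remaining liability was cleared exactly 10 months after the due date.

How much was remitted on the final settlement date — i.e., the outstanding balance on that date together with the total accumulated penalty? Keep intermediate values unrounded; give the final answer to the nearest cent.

Monthly rate = 14.4% ÷ 12 = 1.2%
Balance at month 5: $8,835,716.0000 × (1 + 0.012)^5 = $9,378,735.9905…
After $3,445,900.00 payment: $9,378,735.9905… − $3,445,900.00 = $5,932,835.9905…
Balance at month 10: $5,932,835.9905… × (1 + 0.012)^5 = $6,297,452.5698…
Penalty: 10 × 1% × $8,835,716.00 = $883,571.60
Final settlement = outstanding balance + penalty = $6,297,452.5698… + $883,571.60 = $7,181,024.17

$7,181,024.17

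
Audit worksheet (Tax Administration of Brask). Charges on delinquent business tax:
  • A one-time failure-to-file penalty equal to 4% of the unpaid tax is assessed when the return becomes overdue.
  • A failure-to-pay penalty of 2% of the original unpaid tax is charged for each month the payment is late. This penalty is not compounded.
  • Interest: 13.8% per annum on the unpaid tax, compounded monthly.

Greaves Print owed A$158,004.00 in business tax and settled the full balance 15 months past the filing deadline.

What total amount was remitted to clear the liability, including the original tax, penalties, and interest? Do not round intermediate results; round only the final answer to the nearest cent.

A$241,288.34

Failure-to-file penalty: 4% × A$158,004.00 = A$6,320.16
Failure-to-pay penalty = 2% × A$158,004.00 × 15 mo = A$47,401.20
Interest (13.8%/yr ÷ 12 = 1.15%/month): A$158,004.00 × ((1 + 0.0115)^15 − 1) = A$29,562.9810…
Total = A$158,004.00 + A$53,721.3600 + A$29,562.9810… = A$241,288.34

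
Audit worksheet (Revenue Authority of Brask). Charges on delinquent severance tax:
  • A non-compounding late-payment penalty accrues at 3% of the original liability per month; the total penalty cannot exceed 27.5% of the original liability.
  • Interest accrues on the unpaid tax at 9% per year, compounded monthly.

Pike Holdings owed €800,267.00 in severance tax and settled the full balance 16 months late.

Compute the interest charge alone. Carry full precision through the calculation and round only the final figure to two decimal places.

Interest (9%/yr ÷ 12 = 0.75%/month): €800,267.00 × ((1 + 0.0075)^16 − 1) = €101,627.5978…

€101,627.60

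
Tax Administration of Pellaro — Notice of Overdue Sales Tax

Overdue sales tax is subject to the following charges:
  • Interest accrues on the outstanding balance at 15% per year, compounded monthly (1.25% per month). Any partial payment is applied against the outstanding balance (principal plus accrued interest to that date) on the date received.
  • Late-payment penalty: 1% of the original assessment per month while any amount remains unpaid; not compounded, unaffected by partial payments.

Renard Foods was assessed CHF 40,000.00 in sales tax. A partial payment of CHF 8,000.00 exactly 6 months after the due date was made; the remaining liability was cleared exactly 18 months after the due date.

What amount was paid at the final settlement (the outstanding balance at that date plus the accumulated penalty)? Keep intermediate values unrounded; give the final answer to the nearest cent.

Balance at month 6: CHF 40,000.0000 × (1 + 0.0125)^6 = CHF 43,095.3272…
After CHF 8,000.00 payment: CHF 43,095.3272… − CHF 8,000.00 = CHF 35,095.3272…
Balance at month 18: CHF 35,095.3272… × (1 + 0.0125)^12 = CHF 40,737.0596…
Penalty: 18 × 1% × CHF 40,000.00 = CHF 7,200.00
Final settlement = outstanding balance + penalty = CHF 40,737.0596… + CHF 7,200.00 = CHF 47,937.06

CHF 47,937.06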